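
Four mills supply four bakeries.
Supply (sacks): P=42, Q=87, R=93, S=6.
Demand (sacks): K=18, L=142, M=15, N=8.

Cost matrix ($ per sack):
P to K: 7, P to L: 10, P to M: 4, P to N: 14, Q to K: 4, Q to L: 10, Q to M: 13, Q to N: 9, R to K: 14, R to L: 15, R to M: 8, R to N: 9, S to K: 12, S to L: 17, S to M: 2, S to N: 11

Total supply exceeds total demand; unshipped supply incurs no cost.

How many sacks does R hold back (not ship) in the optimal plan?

45

An optimal plan:
  P->L: 42 × $10 = $420
  Q->K: 18 × $4 = $72
  Q->L: 69 × $10 = $690
  R->L: 31 × $15 = $465
  R->M: 9 × $8 = $72
  R->N: 8 × $9 = $72
  S->M: 6 × $2 = $12
Total cost = $1803.
R ships 48 of its 93, leaving 45.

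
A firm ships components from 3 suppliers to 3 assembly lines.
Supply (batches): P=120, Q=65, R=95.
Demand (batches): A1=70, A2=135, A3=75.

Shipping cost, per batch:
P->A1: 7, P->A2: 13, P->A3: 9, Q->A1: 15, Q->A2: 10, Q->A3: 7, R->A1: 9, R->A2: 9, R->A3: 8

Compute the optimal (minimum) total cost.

2370

A cheapest plan:
  P–A1: 70 × 7 = 490
  P–A3: 50 × 9 = 450
  Q–A2: 40 × 10 = 400
  Q–A3: 25 × 7 = 175
  R–A2: 95 × 9 = 855
Total = 490 + 450 + 400 + 175 + 855 = 2370.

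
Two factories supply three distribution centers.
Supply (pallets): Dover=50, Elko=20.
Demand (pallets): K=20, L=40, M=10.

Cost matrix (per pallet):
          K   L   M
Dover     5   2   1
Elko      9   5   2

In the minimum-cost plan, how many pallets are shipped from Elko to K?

Solving gives:
  Dover–K: 20 × 5 = 100
  Dover–L: 30 × 2 = 60
  Elko–L: 10 × 5 = 50
  Elko–M: 10 × 2 = 20
Total cost = 230.
The route Elko→K is not used.

0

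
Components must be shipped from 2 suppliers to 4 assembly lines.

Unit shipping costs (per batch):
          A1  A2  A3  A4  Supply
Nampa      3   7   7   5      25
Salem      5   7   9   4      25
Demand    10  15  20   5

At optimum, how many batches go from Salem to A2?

15

The minimum-cost plan:
  Nampa–A1: 10 × 3 = 30
  Nampa–A3: 15 × 7 = 105
  Salem–A2: 15 × 7 = 105
  Salem–A3: 5 × 9 = 45
  Salem–A4: 5 × 4 = 20
Total cost = 305.
So Salem→A2 carries 15 batches.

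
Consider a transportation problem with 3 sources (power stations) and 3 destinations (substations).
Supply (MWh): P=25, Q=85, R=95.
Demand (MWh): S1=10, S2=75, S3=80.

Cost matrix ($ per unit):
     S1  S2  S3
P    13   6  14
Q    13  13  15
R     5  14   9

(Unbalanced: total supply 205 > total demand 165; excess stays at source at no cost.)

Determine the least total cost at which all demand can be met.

1570

A cheapest plan:
  P->S2: 25 × $6 = $150
  Q->S2: 50 × $13 = $650
  R->S1: 10 × $5 = $50
  R->S3: 80 × $9 = $720
Total = 150 + 650 + 50 + 720 = $1570.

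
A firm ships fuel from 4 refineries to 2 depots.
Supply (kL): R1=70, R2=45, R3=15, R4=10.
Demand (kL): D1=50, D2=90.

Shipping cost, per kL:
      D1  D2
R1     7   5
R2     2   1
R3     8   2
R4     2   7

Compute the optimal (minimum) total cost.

A cheapest plan:
  R1 to D2: 70 × 5 = 350
  R2 to D1: 40 × 2 = 80
  R2 to D2: 5 × 1 = 5
  R3 to D2: 15 × 2 = 30
  R4 to D1: 10 × 2 = 20
Total = 350 + 80 + 5 + 30 + 20 = 485.

485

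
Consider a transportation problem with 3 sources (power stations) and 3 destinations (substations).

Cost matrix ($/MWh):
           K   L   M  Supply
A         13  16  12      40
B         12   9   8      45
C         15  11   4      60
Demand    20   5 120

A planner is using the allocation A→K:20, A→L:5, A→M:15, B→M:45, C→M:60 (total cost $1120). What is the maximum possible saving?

15

Current plan cost = 20·13 + 5·16 + 15·12 + 45·8 + 60·4 = $1120.
Optimal plan:
  A–K: 20 MWh
  A–M: 20 MWh
  B–L: 5 MWh
  B–M: 40 MWh
  C–M: 60 MWh
Optimal cost = $1105.
Saving = 1120 − 1105 = $15.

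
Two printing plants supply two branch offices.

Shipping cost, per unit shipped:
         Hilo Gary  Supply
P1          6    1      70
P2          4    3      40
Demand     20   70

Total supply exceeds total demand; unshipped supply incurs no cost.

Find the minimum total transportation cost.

150

An optimal shipping plan:
  P1→Gary: 70 × 1 = 70
  P2→Hilo: 20 × 4 = 80
Total = 70 + 80 = 150.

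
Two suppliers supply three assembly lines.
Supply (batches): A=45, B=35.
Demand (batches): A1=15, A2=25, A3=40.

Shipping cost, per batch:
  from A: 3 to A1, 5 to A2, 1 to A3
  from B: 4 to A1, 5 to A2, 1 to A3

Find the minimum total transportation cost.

A cheapest plan:
  A->A1: 15 × 3 = 45
  A->A2: 25 × 5 = 125
  A->A3: 5 × 1 = 5
  B->A3: 35 × 1 = 35
Total = 45 + 125 + 5 + 35 = 210.
(Supply check: A ships 45; B ships 35.)

210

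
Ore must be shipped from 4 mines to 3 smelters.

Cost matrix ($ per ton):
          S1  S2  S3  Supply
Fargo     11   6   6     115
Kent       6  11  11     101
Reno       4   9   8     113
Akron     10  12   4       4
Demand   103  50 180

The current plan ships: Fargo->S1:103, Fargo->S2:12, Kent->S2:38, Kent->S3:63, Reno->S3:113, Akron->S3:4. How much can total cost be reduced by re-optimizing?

1028

Current plan cost = 103·11 + 12·6 + 38·11 + 63·11 + 113·8 + 4·4 = $3236.
Optimal plan:
  Fargo–S2: 50 tons
  Fargo–S3: 65 tons
  Kent–S1: 101 tons
  Reno–S1: 2 tons
  Reno–S3: 111 tons
  Akron–S3: 4 tons
Optimal cost = $2208.
Saving = 3236 − 2208 = $1028.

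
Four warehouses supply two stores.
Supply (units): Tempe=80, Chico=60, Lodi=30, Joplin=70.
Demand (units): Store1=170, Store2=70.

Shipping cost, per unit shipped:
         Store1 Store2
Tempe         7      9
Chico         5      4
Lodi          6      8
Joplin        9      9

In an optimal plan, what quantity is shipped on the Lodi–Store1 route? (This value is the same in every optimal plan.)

Optimal shipments:
  Tempe→Store1: 80 × 7 = 560
  Chico→Store2: 60 × 4 = 240
  Lodi→Store1: 30 × 6 = 180
  Joplin→Store1: 60 × 9 = 540
  Joplin→Store2: 10 × 9 = 90
Total cost = 1610.
So Lodi→Store1 carries 30 units.

30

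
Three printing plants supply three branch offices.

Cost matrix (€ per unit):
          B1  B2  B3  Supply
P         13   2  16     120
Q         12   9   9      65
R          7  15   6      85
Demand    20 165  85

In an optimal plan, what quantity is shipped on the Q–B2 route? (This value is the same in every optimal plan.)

45

Solving gives:
  P to B2: 120 boxes
  Q to B2: 45 boxes
  Q to B3: 20 boxes
  R to B1: 20 boxes
  R to B3: 65 boxes
Total cost = €1355.
So Q→B2 carries 45 boxes.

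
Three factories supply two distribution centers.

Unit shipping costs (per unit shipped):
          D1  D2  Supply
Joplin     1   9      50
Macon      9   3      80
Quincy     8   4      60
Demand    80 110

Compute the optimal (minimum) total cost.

650

Optimal allocation:
  Joplin->D1: 50 pallets
  Macon->D2: 80 pallets
  Quincy->D1: 30 pallets
  Quincy->D2: 30 pallets
Total cost = 650.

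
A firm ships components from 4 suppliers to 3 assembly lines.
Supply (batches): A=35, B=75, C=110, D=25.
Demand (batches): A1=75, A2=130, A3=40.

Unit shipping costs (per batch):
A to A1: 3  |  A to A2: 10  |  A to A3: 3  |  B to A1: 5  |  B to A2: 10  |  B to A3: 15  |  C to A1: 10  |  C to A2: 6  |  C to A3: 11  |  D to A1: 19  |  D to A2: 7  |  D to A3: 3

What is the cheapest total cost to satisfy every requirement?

One minimum-cost allocation:
  A to A3: 35 batches
  B to A1: 75 batches
  C to A2: 110 batches
  D to A2: 20 batches
  D to A3: 5 batches
Total cost = 1295.
(Supply check: A ships 35; B ships 75; C ships 110; D ships 25.)

1295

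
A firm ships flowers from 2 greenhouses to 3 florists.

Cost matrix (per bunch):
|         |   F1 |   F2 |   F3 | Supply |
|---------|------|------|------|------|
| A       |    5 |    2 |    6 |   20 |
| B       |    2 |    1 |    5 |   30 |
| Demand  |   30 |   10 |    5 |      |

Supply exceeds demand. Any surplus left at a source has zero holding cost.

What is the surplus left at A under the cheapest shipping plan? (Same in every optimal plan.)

5

Minimum-cost shipments:
  A->F2: 10 × 2 = 20
  A->F3: 5 × 6 = 30
  B->F1: 30 × 2 = 60
Total cost = 110.
A ships 15 of its 20, leaving 5.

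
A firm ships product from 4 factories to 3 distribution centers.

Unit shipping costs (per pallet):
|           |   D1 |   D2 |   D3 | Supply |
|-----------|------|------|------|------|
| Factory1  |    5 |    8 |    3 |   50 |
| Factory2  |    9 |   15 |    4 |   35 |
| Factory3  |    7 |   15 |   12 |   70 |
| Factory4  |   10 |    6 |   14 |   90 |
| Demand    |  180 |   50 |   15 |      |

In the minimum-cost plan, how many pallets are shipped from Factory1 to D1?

50

The minimum-cost plan:
  Factory1–D1: 50 pallets
  Factory2–D1: 20 pallets
  Factory2–D3: 15 pallets
  Factory3–D1: 70 pallets
  Factory4–D1: 40 pallets
  Factory4–D2: 50 pallets
Total cost = 1680.
So Factory1→D1 carries 50 pallets.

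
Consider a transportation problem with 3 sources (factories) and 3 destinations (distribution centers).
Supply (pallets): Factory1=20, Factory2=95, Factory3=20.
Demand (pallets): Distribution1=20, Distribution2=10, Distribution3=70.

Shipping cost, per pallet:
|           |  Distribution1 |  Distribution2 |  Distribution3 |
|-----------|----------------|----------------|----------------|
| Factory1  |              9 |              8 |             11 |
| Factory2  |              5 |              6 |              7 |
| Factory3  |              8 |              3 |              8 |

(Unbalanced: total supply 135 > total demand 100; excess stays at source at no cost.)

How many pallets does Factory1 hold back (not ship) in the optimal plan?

20

Minimum-cost shipments:
  Factory2 to Distribution1: 20 × 5 = 100
  Factory2 to Distribution3: 70 × 7 = 490
  Factory3 to Distribution2: 10 × 3 = 30
Total cost = 620.
Factory1 ships 0 of its 20, leaving 20.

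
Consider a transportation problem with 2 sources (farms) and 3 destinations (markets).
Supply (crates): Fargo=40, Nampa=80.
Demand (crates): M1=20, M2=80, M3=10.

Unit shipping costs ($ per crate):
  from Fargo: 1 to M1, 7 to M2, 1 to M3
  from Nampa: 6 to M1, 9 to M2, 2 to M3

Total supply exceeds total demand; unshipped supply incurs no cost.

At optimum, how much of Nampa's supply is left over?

An optimal plan:
  Fargo→M1: 20 crates
  Fargo→M2: 20 crates
  Nampa→M2: 60 crates
  Nampa→M3: 10 crates
Total cost = $720.
Nampa ships 70 of its 80, leaving 10.

10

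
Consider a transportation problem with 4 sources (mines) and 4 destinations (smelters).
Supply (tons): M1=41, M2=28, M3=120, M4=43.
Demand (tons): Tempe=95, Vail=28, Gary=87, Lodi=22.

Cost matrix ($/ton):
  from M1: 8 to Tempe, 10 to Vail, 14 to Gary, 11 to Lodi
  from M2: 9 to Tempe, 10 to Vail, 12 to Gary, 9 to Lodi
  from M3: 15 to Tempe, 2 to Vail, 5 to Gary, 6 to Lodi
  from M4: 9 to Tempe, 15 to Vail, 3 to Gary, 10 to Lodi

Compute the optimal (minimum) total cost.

One minimum-cost allocation:
  M1 to Tempe: 41 × $8 = $328
  M2 to Tempe: 28 × $9 = $252
  M3 to Vail: 28 × $2 = $56
  M3 to Gary: 70 × $5 = $350
  M3 to Lodi: 22 × $6 = $132
  M4 to Tempe: 26 × $9 = $234
  M4 to Gary: 17 × $3 = $51
Total = 328 + 252 + 56 + 350 + 132 + 234 + 51 = $1403.
(Supply check: M1 ships 41; M2 ships 28; M3 ships 120; M4 ships 43.)

1403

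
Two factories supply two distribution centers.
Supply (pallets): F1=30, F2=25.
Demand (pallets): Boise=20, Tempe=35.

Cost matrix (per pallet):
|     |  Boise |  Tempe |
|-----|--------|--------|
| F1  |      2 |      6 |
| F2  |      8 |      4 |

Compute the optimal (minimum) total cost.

200

One minimum-cost allocation:
  F1->Boise: 20 × 2 = 40
  F1->Tempe: 10 × 6 = 60
  F2->Tempe: 25 × 4 = 100
Total = 40 + 60 + 100 = 200.
(Supply check: F1 ships 30; F2 ships 25.)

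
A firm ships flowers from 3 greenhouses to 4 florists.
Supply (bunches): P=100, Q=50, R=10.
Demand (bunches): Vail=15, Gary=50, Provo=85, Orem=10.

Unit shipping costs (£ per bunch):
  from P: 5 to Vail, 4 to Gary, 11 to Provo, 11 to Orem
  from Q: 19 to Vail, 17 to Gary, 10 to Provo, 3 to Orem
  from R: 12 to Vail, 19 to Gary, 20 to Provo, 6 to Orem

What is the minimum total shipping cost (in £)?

Optimal allocation:
  P→Vail: 15 bunches
  P→Gary: 50 bunches
  P→Provo: 35 bunches
  Q→Provo: 50 bunches
  R→Orem: 10 bunches
Total cost = £1220.
(Supply check: P ships 100; Q ships 50; R ships 10.)

1220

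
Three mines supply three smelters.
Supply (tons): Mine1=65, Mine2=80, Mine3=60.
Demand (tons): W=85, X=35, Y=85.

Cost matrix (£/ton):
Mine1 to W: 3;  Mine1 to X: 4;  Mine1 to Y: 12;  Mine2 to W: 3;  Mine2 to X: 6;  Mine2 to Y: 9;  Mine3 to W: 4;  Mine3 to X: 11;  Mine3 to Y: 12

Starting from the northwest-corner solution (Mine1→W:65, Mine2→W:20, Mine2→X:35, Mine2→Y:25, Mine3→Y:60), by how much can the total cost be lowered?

180

Current plan cost = 65·3 + 20·3 + 35·6 + 25·9 + 60·12 = £1410.
Optimal plan:
  Mine1–W: 30 × £3 = £90
  Mine1–X: 35 × £4 = £140
  Mine2–Y: 80 × £9 = £720
  Mine3–W: 55 × £4 = £220
  Mine3–Y: 5 × £12 = £60
Optimal cost = £1230.
Saving = 1410 − 1230 = £180.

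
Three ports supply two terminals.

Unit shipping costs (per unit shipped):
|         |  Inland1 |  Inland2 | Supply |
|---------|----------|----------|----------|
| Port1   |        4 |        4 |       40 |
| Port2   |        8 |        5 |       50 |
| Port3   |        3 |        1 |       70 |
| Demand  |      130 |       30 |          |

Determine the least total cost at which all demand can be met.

An optimal shipping plan:
  Port1 to Inland1: 40 × 4 = 160
  Port2 to Inland1: 20 × 8 = 160
  Port2 to Inland2: 30 × 5 = 150
  Port3 to Inland1: 70 × 3 = 210
Total = 160 + 160 + 150 + 210 = 680.
(Supply check: Port1 ships 40; Port2 ships 50; Port3 ships 70.)

680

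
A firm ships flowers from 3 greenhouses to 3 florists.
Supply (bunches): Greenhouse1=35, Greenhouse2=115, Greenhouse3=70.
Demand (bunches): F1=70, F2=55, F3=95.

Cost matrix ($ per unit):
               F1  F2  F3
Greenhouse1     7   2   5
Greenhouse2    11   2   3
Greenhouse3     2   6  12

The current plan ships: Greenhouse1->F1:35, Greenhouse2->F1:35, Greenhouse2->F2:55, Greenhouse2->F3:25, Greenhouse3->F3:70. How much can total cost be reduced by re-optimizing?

Current plan cost = 35·7 + 35·11 + 55·2 + 25·3 + 70·12 = $1655.
Optimal plan:
  Greenhouse1 to F2: 35 bunches
  Greenhouse2 to F2: 20 bunches
  Greenhouse2 to F3: 95 bunches
  Greenhouse3 to F1: 70 bunches
Optimal cost = $535.
Saving = 1655 − 535 = $1120.

1120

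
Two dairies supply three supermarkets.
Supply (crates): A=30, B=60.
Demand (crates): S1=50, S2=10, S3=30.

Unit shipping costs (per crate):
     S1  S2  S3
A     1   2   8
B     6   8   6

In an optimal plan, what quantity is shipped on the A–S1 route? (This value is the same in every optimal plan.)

20

The minimum-cost plan:
  A→S1: 20 × 1 = 20
  A→S2: 10 × 2 = 20
  B→S1: 30 × 6 = 180
  B→S3: 30 × 6 = 180
Total cost = 400.
So A→S1 carries 20 crates.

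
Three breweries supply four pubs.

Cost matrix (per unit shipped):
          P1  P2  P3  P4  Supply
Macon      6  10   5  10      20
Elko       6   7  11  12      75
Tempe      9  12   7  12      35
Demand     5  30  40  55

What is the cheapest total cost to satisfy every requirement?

One minimum-cost allocation:
  Macon->P3: 5 × 5 = 25
  Macon->P4: 15 × 10 = 150
  Elko->P1: 5 × 6 = 30
  Elko->P2: 30 × 7 = 210
  Elko->P4: 40 × 12 = 480
  Tempe->P3: 35 × 7 = 245
Total = 25 + 150 + 30 + 210 + 480 + 245 = 1140.

1140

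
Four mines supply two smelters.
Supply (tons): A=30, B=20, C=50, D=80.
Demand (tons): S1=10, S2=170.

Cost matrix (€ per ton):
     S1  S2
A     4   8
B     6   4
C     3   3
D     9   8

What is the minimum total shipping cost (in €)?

1070

An optimal shipping plan:
  A to S1: 10 × €4 = €40
  A to S2: 20 × €8 = €160
  B to S2: 20 × €4 = €80
  C to S2: 50 × €3 = €150
  D to S2: 80 × €8 = €640
Total = 40 + 160 + 80 + 150 + 640 = €1070.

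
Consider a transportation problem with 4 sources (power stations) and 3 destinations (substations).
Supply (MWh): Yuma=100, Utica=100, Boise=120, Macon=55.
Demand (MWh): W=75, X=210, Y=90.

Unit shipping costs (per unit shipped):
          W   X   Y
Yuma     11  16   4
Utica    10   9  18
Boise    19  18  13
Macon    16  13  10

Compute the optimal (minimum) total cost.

One minimum-cost allocation:
  Yuma→W: 10 MWh
  Yuma→Y: 90 MWh
  Utica→X: 100 MWh
  Boise→W: 65 MWh
  Boise→X: 55 MWh
  Macon→X: 55 MWh
Total cost = 4310.

4310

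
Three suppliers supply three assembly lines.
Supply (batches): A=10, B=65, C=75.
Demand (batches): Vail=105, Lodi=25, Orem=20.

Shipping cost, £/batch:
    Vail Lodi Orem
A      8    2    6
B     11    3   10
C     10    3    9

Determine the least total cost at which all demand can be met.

1315

One minimum-cost allocation:
  A–Orem: 10 × £6 = £60
  B–Vail: 30 × £11 = £330
  B–Lodi: 25 × £3 = £75
  B–Orem: 10 × £10 = £100
  C–Vail: 75 × £10 = £750
Total = 60 + 330 + 75 + 100 + 750 = £1315.
(Supply check: A ships 10; B ships 65; C ships 75.)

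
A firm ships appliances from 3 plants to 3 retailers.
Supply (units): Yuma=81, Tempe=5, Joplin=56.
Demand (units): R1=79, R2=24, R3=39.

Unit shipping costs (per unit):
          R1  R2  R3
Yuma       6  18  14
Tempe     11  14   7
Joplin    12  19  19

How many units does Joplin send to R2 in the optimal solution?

The minimum-cost plan:
  Yuma to R1: 79 × 6 = 474
  Yuma to R3: 2 × 14 = 28
  Tempe to R3: 5 × 7 = 35
  Joplin to R2: 24 × 19 = 456
  Joplin to R3: 32 × 19 = 608
Total cost = 1601.
So Joplin→R2 carries 24 units.

24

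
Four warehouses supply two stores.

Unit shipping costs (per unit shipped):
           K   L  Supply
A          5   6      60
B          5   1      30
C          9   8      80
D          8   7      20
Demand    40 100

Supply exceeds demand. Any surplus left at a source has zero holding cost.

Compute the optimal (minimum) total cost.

One minimum-cost allocation:
  A->K: 40 units
  A->L: 20 units
  B->L: 30 units
  C->L: 30 units
  D->L: 20 units
Total cost = 730.

730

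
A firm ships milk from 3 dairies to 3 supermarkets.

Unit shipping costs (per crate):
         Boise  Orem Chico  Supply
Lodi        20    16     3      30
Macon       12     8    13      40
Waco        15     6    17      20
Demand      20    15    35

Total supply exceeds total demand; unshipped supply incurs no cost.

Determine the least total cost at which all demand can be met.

485

One minimum-cost allocation:
  Lodi to Chico: 30 × 3 = 90
  Macon to Boise: 20 × 12 = 240
  Macon to Chico: 5 × 13 = 65
  Waco to Orem: 15 × 6 = 90
Total = 90 + 240 + 65 + 90 = 485.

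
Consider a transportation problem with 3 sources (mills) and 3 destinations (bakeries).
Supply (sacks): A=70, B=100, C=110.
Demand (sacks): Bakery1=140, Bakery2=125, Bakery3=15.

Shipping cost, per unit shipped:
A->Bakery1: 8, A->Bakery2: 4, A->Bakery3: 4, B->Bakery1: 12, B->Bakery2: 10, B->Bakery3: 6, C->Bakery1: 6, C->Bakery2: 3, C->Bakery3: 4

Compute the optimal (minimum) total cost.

Optimal allocation:
  A–Bakery2: 70 × 4 = 280
  B–Bakery1: 85 × 12 = 1020
  B–Bakery3: 15 × 6 = 90
  C–Bakery1: 55 × 6 = 330
  C–Bakery2: 55 × 3 = 165
Total = 280 + 1020 + 90 + 330 + 165 = 1885.

1885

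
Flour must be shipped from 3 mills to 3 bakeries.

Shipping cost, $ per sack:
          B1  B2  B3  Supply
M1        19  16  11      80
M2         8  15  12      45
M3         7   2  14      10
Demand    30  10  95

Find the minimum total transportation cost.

1320

An optimal shipping plan:
  M1 to B3: 80 sacks
  M2 to B1: 30 sacks
  M2 to B3: 15 sacks
  M3 to B2: 10 sacks
Total cost = $1320.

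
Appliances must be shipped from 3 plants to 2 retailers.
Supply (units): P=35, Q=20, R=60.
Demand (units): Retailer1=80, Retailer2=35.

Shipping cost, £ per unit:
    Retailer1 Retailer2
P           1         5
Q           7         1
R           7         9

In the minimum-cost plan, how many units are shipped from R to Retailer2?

15

Solving gives:
  P->Retailer1: 35 × £1 = £35
  Q->Retailer2: 20 × £1 = £20
  R->Retailer1: 45 × £7 = £315
  R->Retailer2: 15 × £9 = £135
Total cost = £505.
So R→Retailer2 carries 15 units.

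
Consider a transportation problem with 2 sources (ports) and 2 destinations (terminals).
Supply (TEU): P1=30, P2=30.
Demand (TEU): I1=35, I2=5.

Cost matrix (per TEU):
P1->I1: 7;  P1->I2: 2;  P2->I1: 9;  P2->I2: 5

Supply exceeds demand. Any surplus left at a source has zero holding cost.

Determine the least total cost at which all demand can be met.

275

An optimal shipping plan:
  P1 to I1: 25 × 7 = 175
  P1 to I2: 5 × 2 = 10
  P2 to I1: 10 × 9 = 90
Total = 175 + 10 + 90 = 275.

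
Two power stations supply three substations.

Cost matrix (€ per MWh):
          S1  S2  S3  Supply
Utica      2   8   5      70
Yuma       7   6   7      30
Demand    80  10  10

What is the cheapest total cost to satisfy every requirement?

340

An optimal shipping plan:
  Utica to S1: 70 × €2 = €140
  Yuma to S1: 10 × €7 = €70
  Yuma to S2: 10 × €6 = €60
  Yuma to S3: 10 × €7 = €70
Total = 140 + 70 + 60 + 70 = €340.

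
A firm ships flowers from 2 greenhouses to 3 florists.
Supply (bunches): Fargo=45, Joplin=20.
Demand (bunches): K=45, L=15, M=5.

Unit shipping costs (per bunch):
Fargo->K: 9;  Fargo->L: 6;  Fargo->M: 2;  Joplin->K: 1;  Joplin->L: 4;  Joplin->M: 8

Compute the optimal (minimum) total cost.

345

A cheapest plan:
  Fargo to K: 25 × 9 = 225
  Fargo to L: 15 × 6 = 90
  Fargo to M: 5 × 2 = 10
  Joplin to K: 20 × 1 = 20
Total = 225 + 90 + 10 + 20 = 345.
(Supply check: Fargo ships 45; Joplin ships 20.)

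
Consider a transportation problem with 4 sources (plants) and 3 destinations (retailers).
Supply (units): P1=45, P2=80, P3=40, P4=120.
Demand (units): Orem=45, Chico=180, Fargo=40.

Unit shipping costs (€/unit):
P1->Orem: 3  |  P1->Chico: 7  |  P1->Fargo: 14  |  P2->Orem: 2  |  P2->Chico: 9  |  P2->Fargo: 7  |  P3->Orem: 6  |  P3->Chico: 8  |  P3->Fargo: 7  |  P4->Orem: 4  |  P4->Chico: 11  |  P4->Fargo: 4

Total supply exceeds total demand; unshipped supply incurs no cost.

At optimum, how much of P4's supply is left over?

An optimal plan:
  P1->Chico: 45 units
  P2->Chico: 80 units
  P3->Chico: 40 units
  P4->Orem: 45 units
  P4->Chico: 15 units
  P4->Fargo: 40 units
Total cost = €1860.
P4 ships 100 of its 120, leaving 20.

20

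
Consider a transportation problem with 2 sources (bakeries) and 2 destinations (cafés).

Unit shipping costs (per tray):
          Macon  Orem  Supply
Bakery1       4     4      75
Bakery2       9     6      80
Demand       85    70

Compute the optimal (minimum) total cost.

810

An optimal shipping plan:
  Bakery1–Macon: 75 × 4 = 300
  Bakery2–Macon: 10 × 9 = 90
  Bakery2–Orem: 70 × 6 = 420
Total = 300 + 90 + 420 = 810.
(Supply check: Bakery1 ships 75; Bakery2 ships 80.)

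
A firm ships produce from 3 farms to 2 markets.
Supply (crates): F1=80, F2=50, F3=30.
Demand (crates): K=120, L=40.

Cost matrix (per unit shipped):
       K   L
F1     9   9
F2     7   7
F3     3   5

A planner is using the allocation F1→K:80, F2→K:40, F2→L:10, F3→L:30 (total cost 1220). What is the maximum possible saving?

60

Current plan cost = 80·9 + 40·7 + 10·7 + 30·5 = 1220.
Optimal plan:
  F1 to K: 40 × 9 = 360
  F1 to L: 40 × 9 = 360
  F2 to K: 50 × 7 = 350
  F3 to K: 30 × 3 = 90
Optimal cost = 1160.
Saving = 1220 − 1160 = 60.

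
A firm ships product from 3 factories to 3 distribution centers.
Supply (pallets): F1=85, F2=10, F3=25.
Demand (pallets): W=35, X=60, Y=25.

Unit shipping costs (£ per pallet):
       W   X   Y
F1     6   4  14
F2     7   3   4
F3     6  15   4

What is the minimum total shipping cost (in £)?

An optimal shipping plan:
  F1→W: 35 × £6 = £210
  F1→X: 50 × £4 = £200
  F2→X: 10 × £3 = £30
  F3→Y: 25 × £4 = £100
Total = 210 + 200 + 30 + 100 = £540.

540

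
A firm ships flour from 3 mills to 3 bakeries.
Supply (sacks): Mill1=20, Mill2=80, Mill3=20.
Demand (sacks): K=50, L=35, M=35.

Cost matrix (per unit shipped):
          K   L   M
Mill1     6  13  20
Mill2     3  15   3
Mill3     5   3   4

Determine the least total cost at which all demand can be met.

A cheapest plan:
  Mill1 to K: 5 sacks
  Mill1 to L: 15 sacks
  Mill2 to K: 45 sacks
  Mill2 to M: 35 sacks
  Mill3 to L: 20 sacks
Total cost = 525.
(Supply check: Mill1 ships 20; Mill2 ships 80; Mill3 ships 20.)

525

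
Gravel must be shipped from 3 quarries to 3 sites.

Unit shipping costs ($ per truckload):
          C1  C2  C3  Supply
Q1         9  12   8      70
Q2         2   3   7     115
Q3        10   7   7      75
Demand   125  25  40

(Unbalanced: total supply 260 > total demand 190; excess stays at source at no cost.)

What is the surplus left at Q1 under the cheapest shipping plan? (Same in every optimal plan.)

60

Minimum-cost shipments:
  Q1->C1: 10 × $9 = $90
  Q2->C1: 115 × $2 = $230
  Q3->C2: 25 × $7 = $175
  Q3->C3: 40 × $7 = $280
Total cost = $775.
Q1 ships 10 of its 70, leaving 60.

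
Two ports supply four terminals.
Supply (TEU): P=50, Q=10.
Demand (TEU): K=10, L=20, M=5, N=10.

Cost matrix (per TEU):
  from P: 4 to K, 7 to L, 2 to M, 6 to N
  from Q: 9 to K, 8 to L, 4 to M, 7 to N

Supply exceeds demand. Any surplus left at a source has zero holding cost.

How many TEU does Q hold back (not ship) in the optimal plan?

An optimal plan:
  P–K: 10 × 4 = 40
  P–L: 20 × 7 = 140
  P–M: 5 × 2 = 10
  P–N: 10 × 6 = 60
Total cost = 250.
Q ships 0 of its 10, leaving 10.

10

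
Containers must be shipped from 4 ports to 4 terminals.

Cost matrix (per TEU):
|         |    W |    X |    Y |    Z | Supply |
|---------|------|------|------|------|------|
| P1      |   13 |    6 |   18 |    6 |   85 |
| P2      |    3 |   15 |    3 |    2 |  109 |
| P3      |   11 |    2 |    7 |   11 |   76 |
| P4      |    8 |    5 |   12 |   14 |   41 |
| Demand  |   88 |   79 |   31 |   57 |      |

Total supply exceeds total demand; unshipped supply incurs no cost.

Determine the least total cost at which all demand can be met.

One minimum-cost allocation:
  P1 to Z: 57 × 6 = 342
  P2 to W: 78 × 3 = 234
  P2 to Y: 31 × 3 = 93
  P3 to X: 76 × 2 = 152
  P4 to W: 10 × 8 = 80
  P4 to X: 3 × 5 = 15
Total = 342 + 234 + 93 + 152 + 80 + 15 = 916.

916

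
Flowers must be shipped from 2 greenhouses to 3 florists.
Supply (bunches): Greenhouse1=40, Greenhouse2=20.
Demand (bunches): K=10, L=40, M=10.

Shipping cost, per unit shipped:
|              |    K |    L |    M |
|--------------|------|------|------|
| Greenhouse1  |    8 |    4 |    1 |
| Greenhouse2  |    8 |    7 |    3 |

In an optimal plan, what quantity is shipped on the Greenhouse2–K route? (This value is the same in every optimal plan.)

Optimal shipments:
  Greenhouse1→L: 40 × 4 = 160
  Greenhouse2→K: 10 × 8 = 80
  Greenhouse2→M: 10 × 3 = 30
Total cost = 270.
So Greenhouse2→K carries 10 bunches.

10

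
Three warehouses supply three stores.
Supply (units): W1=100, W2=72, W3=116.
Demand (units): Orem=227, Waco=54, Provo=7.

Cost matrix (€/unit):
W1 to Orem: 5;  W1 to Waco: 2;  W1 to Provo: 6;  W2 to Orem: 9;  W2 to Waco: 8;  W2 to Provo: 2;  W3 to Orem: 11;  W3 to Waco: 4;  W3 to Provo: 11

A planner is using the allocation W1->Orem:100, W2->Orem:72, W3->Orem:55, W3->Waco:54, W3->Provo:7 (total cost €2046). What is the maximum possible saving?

Current plan cost = 100·5 + 72·9 + 55·11 + 54·4 + 7·11 = €2046.
Optimal plan:
  W1->Orem: 100 × €5 = €500
  W2->Orem: 65 × €9 = €585
  W2->Provo: 7 × €2 = €14
  W3->Orem: 62 × €11 = €682
  W3->Waco: 54 × €4 = €216
Optimal cost = €1997.
Saving = 2046 − 1997 = €49.

49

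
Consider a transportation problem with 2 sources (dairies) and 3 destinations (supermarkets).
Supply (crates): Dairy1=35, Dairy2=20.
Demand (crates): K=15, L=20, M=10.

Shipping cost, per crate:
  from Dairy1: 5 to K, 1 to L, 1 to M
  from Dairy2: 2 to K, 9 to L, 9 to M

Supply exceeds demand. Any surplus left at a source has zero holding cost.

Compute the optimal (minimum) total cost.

A cheapest plan:
  Dairy1→L: 20 crates
  Dairy1→M: 10 crates
  Dairy2→K: 15 crates
Total cost = 60.

60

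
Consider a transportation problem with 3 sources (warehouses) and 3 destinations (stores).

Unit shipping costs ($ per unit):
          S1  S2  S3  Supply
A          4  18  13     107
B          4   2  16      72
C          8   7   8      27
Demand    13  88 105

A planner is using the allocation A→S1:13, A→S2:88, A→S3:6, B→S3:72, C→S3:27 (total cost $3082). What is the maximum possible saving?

1464

Current plan cost = 13·4 + 88·18 + 6·13 + 72·16 + 27·8 = $3082.
Optimal plan:
  A->S1: 13 × $4 = $52
  A->S3: 94 × $13 = $1222
  B->S2: 72 × $2 = $144
  C->S2: 16 × $7 = $112
  C->S3: 11 × $8 = $88
Optimal cost = $1618.
Saving = 3082 − 1618 = $1464.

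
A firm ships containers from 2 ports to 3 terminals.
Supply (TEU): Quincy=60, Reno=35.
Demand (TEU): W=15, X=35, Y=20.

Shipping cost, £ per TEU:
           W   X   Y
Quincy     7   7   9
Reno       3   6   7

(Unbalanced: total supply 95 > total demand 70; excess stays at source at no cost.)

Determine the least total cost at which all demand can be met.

430

An optimal shipping plan:
  Quincy→X: 35 × £7 = £245
  Reno→W: 15 × £3 = £45
  Reno→Y: 20 × £7 = £140
Total = 245 + 45 + 140 = £430.
(Supply check: Quincy ships 35; Reno ships 35.)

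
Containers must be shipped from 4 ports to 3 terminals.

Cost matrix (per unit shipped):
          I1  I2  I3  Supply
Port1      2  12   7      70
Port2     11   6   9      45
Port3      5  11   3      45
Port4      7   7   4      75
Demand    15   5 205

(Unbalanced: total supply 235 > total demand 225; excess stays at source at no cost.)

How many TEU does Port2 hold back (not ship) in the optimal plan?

An optimal plan:
  Port1→I1: 15 × 2 = 30
  Port1→I3: 55 × 7 = 385
  Port2→I2: 5 × 6 = 30
  Port2→I3: 30 × 9 = 270
  Port3→I3: 45 × 3 = 135
  Port4→I3: 75 × 4 = 300
Total cost = 1150.
Port2 ships 35 of its 45, leaving 10.

10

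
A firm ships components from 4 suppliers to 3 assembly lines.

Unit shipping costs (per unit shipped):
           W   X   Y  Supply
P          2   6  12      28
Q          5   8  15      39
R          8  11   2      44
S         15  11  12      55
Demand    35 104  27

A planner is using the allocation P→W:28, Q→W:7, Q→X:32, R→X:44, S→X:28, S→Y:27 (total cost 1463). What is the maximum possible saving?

270

Current plan cost = 28·2 + 7·5 + 32·8 + 44·11 + 28·11 + 27·12 = 1463.
Optimal plan:
  P–W: 28 × 2 = 56
  Q–X: 39 × 8 = 312
  R–W: 7 × 8 = 56
  R–X: 10 × 11 = 110
  R–Y: 27 × 2 = 54
  S–X: 55 × 11 = 605
Optimal cost = 1193.
Saving = 1463 − 1193 = 270.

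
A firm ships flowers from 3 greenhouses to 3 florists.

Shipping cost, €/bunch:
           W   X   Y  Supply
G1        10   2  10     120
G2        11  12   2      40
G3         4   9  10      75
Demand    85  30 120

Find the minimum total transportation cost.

1340

One minimum-cost allocation:
  G1→W: 10 × €10 = €100
  G1→X: 30 × €2 = €60
  G1→Y: 80 × €10 = €800
  G2→Y: 40 × €2 = €80
  G3→W: 75 × €4 = €300
Total = 100 + 60 + 800 + 80 + 300 = €1340.
(Supply check: G1 ships 120; G2 ships 40; G3 ships 75.)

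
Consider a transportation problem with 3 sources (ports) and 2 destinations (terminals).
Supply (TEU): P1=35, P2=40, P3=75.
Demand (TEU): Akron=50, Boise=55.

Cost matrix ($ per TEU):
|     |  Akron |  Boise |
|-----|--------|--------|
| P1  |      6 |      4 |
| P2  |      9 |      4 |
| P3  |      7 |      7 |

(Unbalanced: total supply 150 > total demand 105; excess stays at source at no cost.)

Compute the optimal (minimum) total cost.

A cheapest plan:
  P1 to Akron: 20 TEU
  P1 to Boise: 15 TEU
  P2 to Boise: 40 TEU
  P3 to Akron: 30 TEU
Total cost = $550.

550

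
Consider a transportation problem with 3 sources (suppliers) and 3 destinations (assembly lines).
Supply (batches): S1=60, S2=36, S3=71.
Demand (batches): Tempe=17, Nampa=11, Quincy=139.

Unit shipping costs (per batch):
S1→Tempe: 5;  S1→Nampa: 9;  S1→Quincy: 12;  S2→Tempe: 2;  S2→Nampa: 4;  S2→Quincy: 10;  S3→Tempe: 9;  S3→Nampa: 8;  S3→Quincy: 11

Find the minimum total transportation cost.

1659

A cheapest plan:
  S1->Quincy: 60 × 12 = 720
  S2->Tempe: 17 × 2 = 34
  S2->Nampa: 11 × 4 = 44
  S2->Quincy: 8 × 10 = 80
  S3->Quincy: 71 × 11 = 781
Total = 720 + 34 + 44 + 80 + 781 = 1659.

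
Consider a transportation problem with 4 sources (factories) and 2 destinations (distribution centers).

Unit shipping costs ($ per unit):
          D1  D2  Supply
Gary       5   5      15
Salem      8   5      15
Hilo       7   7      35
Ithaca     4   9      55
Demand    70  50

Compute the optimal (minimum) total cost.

Optimal allocation:
  Gary to D1: 15 × $5 = $75
  Salem to D2: 15 × $5 = $75
  Hilo to D2: 35 × $7 = $245
  Ithaca to D1: 55 × $4 = $220
Total = 75 + 75 + 245 + 220 = $615.
(Supply check: Gary ships 15; Salem ships 15; Hilo ships 35; Ithaca ships 55.)

615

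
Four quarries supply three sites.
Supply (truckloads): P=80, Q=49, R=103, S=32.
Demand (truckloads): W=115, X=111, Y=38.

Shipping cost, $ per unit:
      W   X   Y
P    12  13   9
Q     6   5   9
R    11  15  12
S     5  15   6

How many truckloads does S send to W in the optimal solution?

Optimal shipments:
  P→X: 42 × $13 = $546
  P→Y: 38 × $9 = $342
  Q→X: 49 × $5 = $245
  R→W: 83 × $11 = $913
  R→X: 20 × $15 = $300
  S→W: 32 × $5 = $160
Total cost = $2506.
So S→W carries 32 truckloads.

32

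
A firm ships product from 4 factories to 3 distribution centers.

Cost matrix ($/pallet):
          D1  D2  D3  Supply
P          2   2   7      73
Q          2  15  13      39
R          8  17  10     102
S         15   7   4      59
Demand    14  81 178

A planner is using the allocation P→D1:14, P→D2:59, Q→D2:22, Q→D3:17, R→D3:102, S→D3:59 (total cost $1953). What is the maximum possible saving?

182

Current plan cost = 14·2 + 59·2 + 22·15 + 17·13 + 102·10 + 59·4 = $1953.
Optimal plan:
  P–D2: 73 × $2 = $146
  Q–D1: 14 × $2 = $28
  Q–D2: 8 × $15 = $120
  Q–D3: 17 × $13 = $221
  R–D3: 102 × $10 = $1020
  S–D3: 59 × $4 = $236
Optimal cost = $1771.
Saving = 1953 − 1771 = $182.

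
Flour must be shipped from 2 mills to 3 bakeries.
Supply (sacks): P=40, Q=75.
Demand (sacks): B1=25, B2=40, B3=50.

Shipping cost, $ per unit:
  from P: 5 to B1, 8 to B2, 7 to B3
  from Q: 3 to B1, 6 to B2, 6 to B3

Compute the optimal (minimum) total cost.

655

A cheapest plan:
  P->B3: 40 × $7 = $280
  Q->B1: 25 × $3 = $75
  Q->B2: 40 × $6 = $240
  Q->B3: 10 × $6 = $60
Total = 280 + 75 + 240 + 60 = $655.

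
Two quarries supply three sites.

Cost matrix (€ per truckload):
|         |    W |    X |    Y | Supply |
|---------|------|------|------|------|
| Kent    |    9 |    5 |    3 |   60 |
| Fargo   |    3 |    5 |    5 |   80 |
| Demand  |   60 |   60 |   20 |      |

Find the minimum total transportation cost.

An optimal shipping plan:
  Kent–X: 40 truckloads
  Kent–Y: 20 truckloads
  Fargo–W: 60 truckloads
  Fargo–X: 20 truckloads
Total cost = €540.

540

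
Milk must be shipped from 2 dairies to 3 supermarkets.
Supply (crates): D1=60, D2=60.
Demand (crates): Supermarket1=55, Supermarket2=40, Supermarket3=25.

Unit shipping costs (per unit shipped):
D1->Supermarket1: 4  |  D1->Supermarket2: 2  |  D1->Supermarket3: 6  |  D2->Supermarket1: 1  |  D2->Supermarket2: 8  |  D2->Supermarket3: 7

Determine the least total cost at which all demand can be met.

A cheapest plan:
  D1–Supermarket2: 40 crates
  D1–Supermarket3: 20 crates
  D2–Supermarket1: 55 crates
  D2–Supermarket3: 5 crates
Total cost = 290.

290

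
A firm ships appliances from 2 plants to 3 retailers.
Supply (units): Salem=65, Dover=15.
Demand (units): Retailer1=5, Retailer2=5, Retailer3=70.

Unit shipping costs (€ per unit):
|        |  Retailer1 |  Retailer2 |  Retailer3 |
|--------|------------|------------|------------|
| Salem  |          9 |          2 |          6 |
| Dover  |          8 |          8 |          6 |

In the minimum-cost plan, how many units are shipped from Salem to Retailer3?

The minimum-cost plan:
  Salem–Retailer2: 5 units
  Salem–Retailer3: 60 units
  Dover–Retailer1: 5 units
  Dover–Retailer3: 10 units
Total cost = €470.
So Salem→Retailer3 carries 60 units.

60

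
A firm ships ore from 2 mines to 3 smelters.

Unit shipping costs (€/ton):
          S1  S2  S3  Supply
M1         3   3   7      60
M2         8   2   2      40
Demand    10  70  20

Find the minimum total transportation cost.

Optimal allocation:
  M1 to S1: 10 tons
  M1 to S2: 50 tons
  M2 to S2: 20 tons
  M2 to S3: 20 tons
Total cost = €260.
(Supply check: M1 ships 60; M2 ships 40.)

260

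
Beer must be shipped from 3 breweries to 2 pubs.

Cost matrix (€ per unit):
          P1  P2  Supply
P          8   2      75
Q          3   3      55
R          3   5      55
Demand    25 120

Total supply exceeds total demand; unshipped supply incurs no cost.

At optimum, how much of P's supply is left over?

0

An optimal plan:
  P–P2: 75 × €2 = €150
  Q–P2: 45 × €3 = €135
  R–P1: 25 × €3 = €75
Total cost = €360.
P ships 75 of its 75, leaving 0.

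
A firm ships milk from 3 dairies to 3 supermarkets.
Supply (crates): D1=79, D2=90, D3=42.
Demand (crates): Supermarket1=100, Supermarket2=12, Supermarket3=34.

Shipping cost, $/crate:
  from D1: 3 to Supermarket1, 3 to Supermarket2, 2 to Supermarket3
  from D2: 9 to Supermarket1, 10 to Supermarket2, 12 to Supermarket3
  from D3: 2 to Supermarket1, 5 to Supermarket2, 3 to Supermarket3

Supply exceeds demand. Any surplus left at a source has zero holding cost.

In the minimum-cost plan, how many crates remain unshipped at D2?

65

An optimal plan:
  D1->Supermarket1: 33 × $3 = $99
  D1->Supermarket2: 12 × $3 = $36
  D1->Supermarket3: 34 × $2 = $68
  D2->Supermarket1: 25 × $9 = $225
  D3->Supermarket1: 42 × $2 = $84
Total cost = $512.
D2 ships 25 of its 90, leaving 65.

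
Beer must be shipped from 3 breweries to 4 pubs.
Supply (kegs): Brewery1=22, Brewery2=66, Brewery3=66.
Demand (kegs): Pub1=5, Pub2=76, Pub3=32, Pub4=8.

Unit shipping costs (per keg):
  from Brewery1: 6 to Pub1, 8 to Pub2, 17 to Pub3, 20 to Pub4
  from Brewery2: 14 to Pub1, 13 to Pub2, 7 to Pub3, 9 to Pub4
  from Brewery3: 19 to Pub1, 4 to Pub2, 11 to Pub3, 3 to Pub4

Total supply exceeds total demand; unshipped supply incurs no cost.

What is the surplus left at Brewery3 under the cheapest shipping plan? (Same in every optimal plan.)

An optimal plan:
  Brewery1 to Pub1: 5 × 6 = 30
  Brewery1 to Pub2: 17 × 8 = 136
  Brewery2 to Pub3: 32 × 7 = 224
  Brewery2 to Pub4: 1 × 9 = 9
  Brewery3 to Pub2: 59 × 4 = 236
  Brewery3 to Pub4: 7 × 3 = 21
Total cost = 656.
Brewery3 ships 66 of its 66, leaving 0.

0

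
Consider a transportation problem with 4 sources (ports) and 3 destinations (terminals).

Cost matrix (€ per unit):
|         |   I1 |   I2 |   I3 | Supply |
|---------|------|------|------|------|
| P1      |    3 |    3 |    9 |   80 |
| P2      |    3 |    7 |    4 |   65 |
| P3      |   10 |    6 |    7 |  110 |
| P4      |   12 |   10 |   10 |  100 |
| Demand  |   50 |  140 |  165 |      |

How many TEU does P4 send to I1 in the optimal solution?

The minimum-cost plan:
  P1->I2: 80 × €3 = €240
  P2->I1: 50 × €3 = €150
  P2->I3: 15 × €4 = €60
  P3->I2: 60 × €6 = €360
  P3->I3: 50 × €7 = €350
  P4->I3: 100 × €10 = €1000
Total cost = €2160.
The route P4→I1 is not used.

0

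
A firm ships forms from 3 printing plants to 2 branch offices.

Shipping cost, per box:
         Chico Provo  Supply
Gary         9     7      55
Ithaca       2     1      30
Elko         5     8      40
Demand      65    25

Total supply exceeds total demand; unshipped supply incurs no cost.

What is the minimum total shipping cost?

395

An optimal shipping plan:
  Gary→Provo: 20 boxes
  Ithaca→Chico: 25 boxes
  Ithaca→Provo: 5 boxes
  Elko→Chico: 40 boxes
Total cost = 395.
(Supply check: Gary ships 20; Ithaca ships 30; Elko ships 40.)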